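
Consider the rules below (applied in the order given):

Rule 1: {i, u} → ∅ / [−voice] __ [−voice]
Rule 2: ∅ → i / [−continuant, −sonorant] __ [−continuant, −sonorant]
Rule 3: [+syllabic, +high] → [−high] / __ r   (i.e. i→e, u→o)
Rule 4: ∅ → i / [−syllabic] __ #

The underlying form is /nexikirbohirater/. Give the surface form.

Rule 1 (high vowel syncope): /i/ is a high vowel flanked by voiceless consonants /x/ and /k/, so it deletes. /nexikirbohirater/ → nexkirbohirater.
Rule 2 (stop-cluster i-epenthesis): no segment meets the environment; /nexkirbohirater/ is unchanged.
Rule 3 (pre-rhotic lowering): /i/ is a high vowel immediately before /r/, so it lowers to [e]. /i/ is a high vowel immediately before /r/, so it lowers to [e]. /nexkirbohirater/ → nexkerboherater.
Rule 4 (final i-epenthesis): the form ends in the consonant /r/, so [i] is inserted word-finally. /nexkerboherater/ → nexkerboherateri.

nexkerboherateri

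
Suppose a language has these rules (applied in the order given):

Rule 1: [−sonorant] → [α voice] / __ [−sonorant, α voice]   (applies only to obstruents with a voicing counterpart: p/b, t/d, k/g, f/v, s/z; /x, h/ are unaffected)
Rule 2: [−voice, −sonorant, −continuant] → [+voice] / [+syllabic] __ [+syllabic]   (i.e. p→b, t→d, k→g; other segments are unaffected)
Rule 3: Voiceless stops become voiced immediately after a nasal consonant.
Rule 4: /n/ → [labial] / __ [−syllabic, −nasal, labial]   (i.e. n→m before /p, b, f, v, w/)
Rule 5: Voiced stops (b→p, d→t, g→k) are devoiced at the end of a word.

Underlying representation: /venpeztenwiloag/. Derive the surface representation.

Rule 1 (regressive voicing assimilation): /z/ precedes the voiceless obstruent /t/, so it devoices to [s] by assimilation. /venpeztenwiloag/ → venpestenwiloag.
Rule 2 (intervocalic voicing): no segment meets the environment; /venpestenwiloag/ is unchanged.
Rule 3 (post-nasal voicing): /p/ is a voiceless stop immediately after the nasal /n/, so it voices to [b]. /venpestenwiloag/ → venbestenwiloag.
Rule 4 (nasal place assimilation): /n/ precedes the labial consonant /b/, so it assimilates in place to [m]. /n/ precedes the labial consonant /w/, so it assimilates in place to [m]. /venbestenwiloag/ → vembestemwiloag.
Rule 5 (final devoicing): /g/ is a voiced stop in word-final position, so it devoices to [k]. /vembestemwiloag/ → vembestemwiloak.

vembestemwiloak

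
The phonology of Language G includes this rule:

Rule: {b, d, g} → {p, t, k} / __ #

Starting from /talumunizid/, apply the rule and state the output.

talumunizit

/d/ is a voiced stop in word-final position, so it devoices to [t].
Surface form: [talumunizit].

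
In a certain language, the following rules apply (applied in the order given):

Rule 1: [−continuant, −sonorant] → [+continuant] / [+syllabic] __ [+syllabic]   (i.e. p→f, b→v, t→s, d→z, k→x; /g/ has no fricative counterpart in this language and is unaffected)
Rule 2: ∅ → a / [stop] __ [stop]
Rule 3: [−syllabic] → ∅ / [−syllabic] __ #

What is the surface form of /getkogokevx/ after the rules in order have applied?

Rule 1 (intervocalic spirantization): /k/ is a stop between vowels /o/ and /e/, so it spirantizes to the fricative [x]. /getkogokevx/ → getkogoxevx.
Rule 2 (stop-cluster a-epenthesis): /t/ and /k/ form a stop–stop cluster, so [a] is inserted between them. /getkogoxevx/ → getakogoxevx.
Rule 3 (final cluster simplification): /x/ is the second consonant of a word-final cluster /vx/, so it deletes. /getakogoxevx/ → getakogoxev.

getakogoxev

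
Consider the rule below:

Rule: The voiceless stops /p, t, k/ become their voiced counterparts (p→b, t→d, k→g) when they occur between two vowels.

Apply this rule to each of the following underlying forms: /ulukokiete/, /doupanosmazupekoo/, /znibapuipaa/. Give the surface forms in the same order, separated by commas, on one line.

/ulukokiete/: /k/ is a voiceless stop between vowels /u/ and /o/, so it voices to [g]. /k/ is a voiceless stop between vowels /o/ and /i/, so it voices to [g]. /t/ is a voiceless stop between vowels /e/ and /e/, so it voices to [d]. → [ulugogiede].
/doupanosmazupekoo/: /p/ is a voiceless stop between vowels /u/ and /a/, so it voices to [b]. /p/ is a voiceless stop between vowels /u/ and /e/, so it voices to [b]. /k/ is a voiceless stop between vowels /e/ and /o/, so it voices to [g]. → [doubanosmazubegoo].
/znibapuipaa/: /p/ is a voiceless stop between vowels /a/ and /u/, so it voices to [b]. /p/ is a voiceless stop between vowels /i/ and /a/, so it voices to [b]. → [znibabuibaa].

ulugogiede, doubanosmazubegoo, znibabuibaa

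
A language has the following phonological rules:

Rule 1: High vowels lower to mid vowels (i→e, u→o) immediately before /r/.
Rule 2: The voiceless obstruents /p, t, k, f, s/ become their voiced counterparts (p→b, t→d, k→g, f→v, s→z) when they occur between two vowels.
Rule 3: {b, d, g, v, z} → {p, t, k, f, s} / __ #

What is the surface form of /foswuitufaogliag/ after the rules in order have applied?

Rule 1 (pre-rhotic lowering): no segment meets the environment; /foswuitufaogliag/ is unchanged.
Rule 2 (intervocalic voicing): /t/ is a voiceless obstruent between vowels /i/ and /u/, so it voices to [d]. /f/ is a voiceless obstruent between vowels /u/ and /a/, so it voices to [v]. /foswuitufaogliag/ → foswuiduvaogliag.
Rule 3 (final devoicing): /g/ is a voiced obstruent in word-final position, so it devoices to [k]. /foswuiduvaogliag/ → foswuiduvaogliak.

foswuiduvaogliak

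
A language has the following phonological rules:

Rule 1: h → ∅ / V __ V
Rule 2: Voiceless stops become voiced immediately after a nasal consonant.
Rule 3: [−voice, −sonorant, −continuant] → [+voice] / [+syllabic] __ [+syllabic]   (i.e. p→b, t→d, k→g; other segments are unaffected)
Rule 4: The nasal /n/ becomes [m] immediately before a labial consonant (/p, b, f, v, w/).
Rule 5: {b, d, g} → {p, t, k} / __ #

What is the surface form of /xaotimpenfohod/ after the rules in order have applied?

xaodimbemfoot

Rule 1 (intervocalic h-deletion): /h/ occurs between vowels /o/ and /o/, so it deletes. /xaotimpenfohod/ → xaotimpenfood.
Rule 2 (post-nasal voicing): /p/ is a voiceless stop immediately after the nasal /m/, so it voices to [b]. /xaotimpenfood/ → xaotimbenfood.
Rule 3 (intervocalic voicing): /t/ is a voiceless stop between vowels /o/ and /i/, so it voices to [d]. /xaotimbenfood/ → xaodimbenfood.
Rule 4 (nasal place assimilation): /n/ precedes the labial consonant /f/, so it assimilates in place to [m]. /xaodimbenfood/ → xaodimbemfood.
Rule 5 (final devoicing): /d/ is a voiced stop in word-final position, so it devoices to [t]. /xaodimbemfood/ → xaodimbemfoot.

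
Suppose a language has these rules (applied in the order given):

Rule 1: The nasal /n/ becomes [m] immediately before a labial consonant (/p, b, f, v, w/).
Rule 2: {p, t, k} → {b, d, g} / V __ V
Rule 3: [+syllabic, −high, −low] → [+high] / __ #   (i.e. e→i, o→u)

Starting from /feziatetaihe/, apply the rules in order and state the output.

feziadedaihi

Rule 1 (nasal place assimilation): no segment meets the environment; /feziatetaihe/ is unchanged.
Rule 2 (intervocalic voicing): /t/ is a voiceless stop between vowels /a/ and /e/, so it voices to [d]. /t/ is a voiceless stop between vowels /e/ and /a/, so it voices to [d]. /feziatetaihe/ → feziadedaihe.
Rule 3 (final vowel raising): /e/ is a mid vowel in word-final position, so it raises to [i]. /feziadedaihe/ → feziadedaihi.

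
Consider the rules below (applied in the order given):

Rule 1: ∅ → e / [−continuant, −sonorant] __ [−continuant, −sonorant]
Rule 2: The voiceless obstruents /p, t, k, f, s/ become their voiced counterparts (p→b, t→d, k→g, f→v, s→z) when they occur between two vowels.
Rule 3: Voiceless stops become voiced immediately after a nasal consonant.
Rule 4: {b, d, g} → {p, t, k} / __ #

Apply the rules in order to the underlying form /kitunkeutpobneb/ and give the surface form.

kidungeudebobnep

Rule 1 (stop-cluster e-epenthesis): /t/ and /p/ form a stop–stop cluster, so [e] is inserted between them. /kitunkeutpobneb/ → kitunkeutepobneb.
Rule 2 (intervocalic voicing): /t/ is a voiceless obstruent between vowels /i/ and /u/, so it voices to [d]. /t/ is a voiceless obstruent between vowels /u/ and /e/, so it voices to [d]. /p/ is a voiceless obstruent between vowels /e/ and /o/, so it voices to [b]. /kitunkeutepobneb/ → kidunkeudebobneb.
Rule 3 (post-nasal voicing): /k/ is a voiceless stop immediately after the nasal /n/, so it voices to [g]. /kidunkeudebobneb/ → kidungeudebobneb.
Rule 4 (final devoicing): /b/ is a voiced stop in word-final position, so it devoices to [p]. /kidungeudebobneb/ → kidungeudebobnep.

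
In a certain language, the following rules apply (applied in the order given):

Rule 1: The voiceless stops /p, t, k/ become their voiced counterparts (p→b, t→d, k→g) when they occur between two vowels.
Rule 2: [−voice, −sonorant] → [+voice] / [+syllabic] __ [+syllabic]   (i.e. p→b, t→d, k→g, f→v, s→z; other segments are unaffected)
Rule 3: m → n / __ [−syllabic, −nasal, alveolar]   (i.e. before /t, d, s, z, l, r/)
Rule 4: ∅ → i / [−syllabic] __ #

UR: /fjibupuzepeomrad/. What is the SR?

fjibubuzebeonradi

Rule 1 (intervocalic voicing): /p/ is a voiceless stop between vowels /u/ and /u/, so it voices to [b]. /p/ is a voiceless stop between vowels /e/ and /e/, so it voices to [b]. /fjibupuzepeomrad/ → fjibubuzebeomrad.
Rule 2 (intervocalic voicing): no segment meets the environment; /fjibubuzebeomrad/ is unchanged.
Rule 3 (nasal place assimilation): /m/ precedes the alveolar consonant /r/, so it assimilates in place to [n]. /fjibubuzebeomrad/ → fjibubuzebeonrad.
Rule 4 (final i-epenthesis): the form ends in the consonant /d/, so [i] is inserted word-finally. /fjibubuzebeonrad/ → fjibubuzebeonradi.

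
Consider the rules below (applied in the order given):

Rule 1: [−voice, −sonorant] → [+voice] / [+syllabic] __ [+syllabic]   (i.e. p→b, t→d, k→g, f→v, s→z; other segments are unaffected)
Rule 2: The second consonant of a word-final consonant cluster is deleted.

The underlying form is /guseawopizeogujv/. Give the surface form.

Rule 1 (intervocalic voicing): /s/ is a voiceless obstruent between vowels /u/ and /e/, so it voices to [z]. /p/ is a voiceless obstruent between vowels /o/ and /i/, so it voices to [b]. /guseawopizeogujv/ → guzeawobizeogujv.
Rule 2 (final cluster simplification): /v/ is the second consonant of a word-final cluster /jv/, so it deletes. /guzeawobizeogujv/ → guzeawobizeoguj.

guzeawobizeoguj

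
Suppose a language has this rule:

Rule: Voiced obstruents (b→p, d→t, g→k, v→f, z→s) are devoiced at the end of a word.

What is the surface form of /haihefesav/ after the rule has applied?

haihefesaf

/v/ is a voiced obstruent in word-final position, so it devoices to [f].
Surface form: [haihefesaf].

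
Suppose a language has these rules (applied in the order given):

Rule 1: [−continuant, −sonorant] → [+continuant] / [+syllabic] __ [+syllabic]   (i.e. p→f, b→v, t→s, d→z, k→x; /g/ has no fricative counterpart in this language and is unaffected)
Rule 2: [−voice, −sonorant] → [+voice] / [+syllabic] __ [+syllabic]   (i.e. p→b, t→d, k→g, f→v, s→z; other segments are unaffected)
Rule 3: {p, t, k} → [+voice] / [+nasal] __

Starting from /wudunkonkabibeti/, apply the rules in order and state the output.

Rule 1 (intervocalic spirantization): /d/ is a stop between vowels /u/ and /u/, so it spirantizes to the fricative [z]. /b/ is a stop between vowels /a/ and /i/, so it spirantizes to the fricative [v]. /b/ is a stop between vowels /i/ and /e/, so it spirantizes to the fricative [v]. /t/ is a stop between vowels /e/ and /i/, so it spirantizes to the fricative [s]. /wudunkonkabibeti/ → wuzunkonkavivesi.
Rule 2 (intervocalic voicing): /s/ is a voiceless obstruent between vowels /e/ and /i/, so it voices to [z]. /wuzunkonkavivesi/ → wuzunkonkavivezi.
Rule 3 (post-nasal voicing): /k/ is a voiceless stop immediately after the nasal /n/, so it voices to [g]. /k/ is a voiceless stop immediately after the nasal /n/, so it voices to [g]. /wuzunkonkavivezi/ → wuzungongavivezi.

wuzungongavivezi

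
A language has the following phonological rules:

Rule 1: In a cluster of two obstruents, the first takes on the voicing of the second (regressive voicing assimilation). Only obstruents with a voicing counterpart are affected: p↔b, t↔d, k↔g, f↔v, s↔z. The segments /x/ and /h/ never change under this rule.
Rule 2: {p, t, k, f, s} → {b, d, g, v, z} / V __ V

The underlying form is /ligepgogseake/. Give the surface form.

ligebgokseage

Rule 1 (regressive voicing assimilation): /p/ precedes the voiced obstruent /g/, so it voices to [b] by assimilation. /g/ precedes the voiceless obstruent /s/, so it devoices to [k] by assimilation. /ligepgogseake/ → ligebgokseake.
Rule 2 (intervocalic voicing): /k/ is a voiceless obstruent between vowels /a/ and /e/, so it voices to [g]. /ligebgokseake/ → ligebgokseage.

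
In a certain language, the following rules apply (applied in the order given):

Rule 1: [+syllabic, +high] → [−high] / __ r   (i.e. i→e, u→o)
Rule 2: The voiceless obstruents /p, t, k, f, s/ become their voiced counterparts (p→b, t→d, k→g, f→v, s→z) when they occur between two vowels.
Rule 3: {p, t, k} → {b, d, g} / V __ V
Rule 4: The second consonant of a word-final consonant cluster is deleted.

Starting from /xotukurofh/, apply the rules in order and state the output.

xodugorof

Rule 1 (pre-rhotic lowering): /u/ is a high vowel immediately before /r/, so it lowers to [o]. /xotukurofh/ → xotukorofh.
Rule 2 (intervocalic voicing): /t/ is a voiceless obstruent between vowels /o/ and /u/, so it voices to [d]. /k/ is a voiceless obstruent between vowels /u/ and /o/, so it voices to [g]. /xotukorofh/ → xodugorofh.
Rule 3 (intervocalic voicing): no segment meets the environment; /xodugorofh/ is unchanged.
Rule 4 (final cluster simplification): /h/ is the second consonant of a word-final cluster /fh/, so it deletes. /xodugorofh/ → xodugorof.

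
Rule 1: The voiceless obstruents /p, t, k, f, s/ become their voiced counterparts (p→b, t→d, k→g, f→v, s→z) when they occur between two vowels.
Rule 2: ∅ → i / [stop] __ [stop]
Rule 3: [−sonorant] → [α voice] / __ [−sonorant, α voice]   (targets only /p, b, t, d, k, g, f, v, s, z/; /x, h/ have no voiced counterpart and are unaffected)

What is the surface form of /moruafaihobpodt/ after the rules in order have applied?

Rule 1 (intervocalic voicing): /f/ is a voiceless obstruent between vowels /a/ and /a/, so it voices to [v]. /moruafaihobpodt/ → moruavaihobpodt.
Rule 2 (stop-cluster i-epenthesis): /b/ and /p/ form a stop–stop cluster, so [i] is inserted between them. /d/ and /t/ form a stop–stop cluster, so [i] is inserted between them. /moruavaihobpodt/ → moruavaihobipodit.
Rule 3 (regressive voicing assimilation): no segment meets the environment; /moruavaihobipodit/ is unchanged.

moruavaihobipodit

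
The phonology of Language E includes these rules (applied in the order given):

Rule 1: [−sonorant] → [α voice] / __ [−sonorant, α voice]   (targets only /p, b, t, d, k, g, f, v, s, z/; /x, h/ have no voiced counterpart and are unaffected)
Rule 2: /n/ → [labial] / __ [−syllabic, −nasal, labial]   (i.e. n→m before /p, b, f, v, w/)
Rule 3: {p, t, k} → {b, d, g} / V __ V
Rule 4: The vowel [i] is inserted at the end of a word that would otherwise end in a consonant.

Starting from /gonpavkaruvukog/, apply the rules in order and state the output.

Rule 1 (regressive voicing assimilation): /v/ precedes the voiceless obstruent /k/, so it devoices to [f] by assimilation. /gonpavkaruvukog/ → gonpafkaruvukog.
Rule 2 (nasal place assimilation): /n/ precedes the labial consonant /p/, so it assimilates in place to [m]. /gonpafkaruvukog/ → gompafkaruvukog.
Rule 3 (intervocalic voicing): /k/ is a voiceless stop between vowels /u/ and /o/, so it voices to [g]. /gompafkaruvukog/ → gompafkaruvugog.
Rule 4 (final i-epenthesis): the form ends in the consonant /g/, so [i] is inserted word-finally. /gompafkaruvugog/ → gompafkaruvugogi.

gompafkaruvugogi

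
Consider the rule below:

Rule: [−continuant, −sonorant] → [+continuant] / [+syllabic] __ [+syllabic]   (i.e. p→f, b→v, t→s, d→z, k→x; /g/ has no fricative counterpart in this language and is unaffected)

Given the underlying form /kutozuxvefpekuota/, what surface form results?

Scanning /kutozuxvefpekuota/: /k/ at position 1 is not in the conditioning environment; /t/ is a stop between vowels /u/ and /o/, so it spirantizes to the fricative [s]; /p/ at position 11 is not in the conditioning environment; /k/ is a stop between vowels /e/ and /u/, so it spirantizes to the fricative [x]; /t/ is a stop between vowels /o/ and /a/, so it spirantizes to the fricative [s].
Result: [kusozuxvefpexuosa].

kusozuxvefpexuosa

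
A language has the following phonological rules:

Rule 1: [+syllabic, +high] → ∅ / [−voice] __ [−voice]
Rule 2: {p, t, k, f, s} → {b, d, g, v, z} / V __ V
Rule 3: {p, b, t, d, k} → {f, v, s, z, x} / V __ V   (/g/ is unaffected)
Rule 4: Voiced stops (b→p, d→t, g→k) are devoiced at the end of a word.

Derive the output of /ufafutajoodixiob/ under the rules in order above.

Rule 1 (high vowel syncope): /u/ is a high vowel flanked by voiceless consonants /f/ and /t/, so it deletes. /ufafutajoodixiob/ → ufaftajoodixiob.
Rule 2 (intervocalic voicing): /f/ is a voiceless obstruent between vowels /u/ and /a/, so it voices to [v]. /ufaftajoodixiob/ → uvaftajoodixiob.
Rule 3 (intervocalic spirantization): /d/ is a stop between vowels /o/ and /i/, so it spirantizes to the fricative [z]. /uvaftajoodixiob/ → uvaftajoozixiob.
Rule 4 (final devoicing): /b/ is a voiced stop in word-final position, so it devoices to [p]. /uvaftajoozixiob/ → uvaftajoozixiop.

uvaftajoozixiop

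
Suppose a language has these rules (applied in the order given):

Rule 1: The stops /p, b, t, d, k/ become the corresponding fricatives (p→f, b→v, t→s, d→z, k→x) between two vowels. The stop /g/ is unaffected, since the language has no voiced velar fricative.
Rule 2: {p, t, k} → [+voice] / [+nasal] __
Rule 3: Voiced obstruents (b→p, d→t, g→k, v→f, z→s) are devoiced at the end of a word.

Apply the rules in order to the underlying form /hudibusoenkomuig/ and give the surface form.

Rule 1 (intervocalic spirantization): /d/ is a stop between vowels /u/ and /i/, so it spirantizes to the fricative [z]. /b/ is a stop between vowels /i/ and /u/, so it spirantizes to the fricative [v]. /hudibusoenkomuig/ → huzivusoenkomuig.
Rule 2 (post-nasal voicing): /k/ is a voiceless stop immediately after the nasal /n/, so it voices to [g]. /huzivusoenkomuig/ → huzivusoengomuig.
Rule 3 (final devoicing): /g/ is a voiced obstruent in word-final position, so it devoices to [k]. /huzivusoengomuig/ → huzivusoengomuik.

huzivusoengomuik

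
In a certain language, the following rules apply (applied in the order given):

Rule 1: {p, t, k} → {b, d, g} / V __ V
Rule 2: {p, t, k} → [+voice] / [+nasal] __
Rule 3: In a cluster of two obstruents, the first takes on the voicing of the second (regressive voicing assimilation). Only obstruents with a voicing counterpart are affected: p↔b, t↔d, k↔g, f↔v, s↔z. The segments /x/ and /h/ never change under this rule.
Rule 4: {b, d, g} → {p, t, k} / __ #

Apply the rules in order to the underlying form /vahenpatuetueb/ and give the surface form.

vahenbadueduep

Rule 1 (intervocalic voicing): /t/ is a voiceless stop between vowels /a/ and /u/, so it voices to [d]. /t/ is a voiceless stop between vowels /e/ and /u/, so it voices to [d]. /vahenpatuetueb/ → vahenpaduedueb.
Rule 2 (post-nasal voicing): /p/ is a voiceless stop immediately after the nasal /n/, so it voices to [b]. /vahenpaduedueb/ → vahenbaduedueb.
Rule 3 (regressive voicing assimilation): no segment meets the environment; /vahenbaduedueb/ is unchanged.
Rule 4 (final devoicing): /b/ is a voiced stop in word-final position, so it devoices to [p]. /vahenbaduedueb/ → vahenbadueduep.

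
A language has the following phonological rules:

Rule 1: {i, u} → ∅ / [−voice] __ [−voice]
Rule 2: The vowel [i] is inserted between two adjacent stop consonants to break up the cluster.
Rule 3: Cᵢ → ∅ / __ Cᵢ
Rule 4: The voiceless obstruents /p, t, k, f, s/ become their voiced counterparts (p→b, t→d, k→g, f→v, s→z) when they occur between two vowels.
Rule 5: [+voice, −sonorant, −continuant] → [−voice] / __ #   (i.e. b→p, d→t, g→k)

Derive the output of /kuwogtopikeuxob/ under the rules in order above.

kuwogidobigeuxop

Rule 1 (high vowel syncope): /i/ is a high vowel flanked by voiceless consonants /p/ and /k/, so it deletes. /kuwogtopikeuxob/ → kuwogtopkeuxob.
Rule 2 (stop-cluster i-epenthesis): /g/ and /t/ form a stop–stop cluster, so [i] is inserted between them. /p/ and /k/ form a stop–stop cluster, so [i] is inserted between them. /kuwogtopkeuxob/ → kuwogitopikeuxob.
Rule 3 (degemination): no segment meets the environment; /kuwogitopikeuxob/ is unchanged.
Rule 4 (intervocalic voicing): /t/ is a voiceless obstruent between vowels /i/ and /o/, so it voices to [d]. /p/ is a voiceless obstruent between vowels /o/ and /i/, so it voices to [b]. /k/ is a voiceless obstruent between vowels /i/ and /e/, so it voices to [g]. /kuwogitopikeuxob/ → kuwogidobigeuxob.
Rule 5 (final devoicing): /b/ is a voiced stop in word-final position, so it devoices to [p]. /kuwogidobigeuxob/ → kuwogidobigeuxop.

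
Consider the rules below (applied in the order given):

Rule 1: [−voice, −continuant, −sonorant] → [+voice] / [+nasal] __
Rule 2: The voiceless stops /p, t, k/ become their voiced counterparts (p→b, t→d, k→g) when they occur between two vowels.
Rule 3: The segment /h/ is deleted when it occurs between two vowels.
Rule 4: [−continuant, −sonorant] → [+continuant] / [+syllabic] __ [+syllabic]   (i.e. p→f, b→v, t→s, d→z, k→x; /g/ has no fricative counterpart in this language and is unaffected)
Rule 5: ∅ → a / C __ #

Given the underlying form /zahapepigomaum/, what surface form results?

Rule 1 (post-nasal voicing): no segment meets the environment; /zahapepigomaum/ is unchanged.
Rule 2 (intervocalic voicing): /p/ is a voiceless stop between vowels /a/ and /e/, so it voices to [b]. /p/ is a voiceless stop between vowels /e/ and /i/, so it voices to [b]. /zahapepigomaum/ → zahabebigomaum.
Rule 3 (intervocalic h-deletion): /h/ occurs between vowels /a/ and /a/, so it deletes. /zahabebigomaum/ → zaabebigomaum.
Rule 4 (intervocalic spirantization): /b/ is a stop between vowels /a/ and /e/, so it spirantizes to the fricative [v]. /b/ is a stop between vowels /e/ and /i/, so it spirantizes to the fricative [v]. /zaabebigomaum/ → zaavevigomaum.
Rule 5 (final a-epenthesis): the form ends in the consonant /m/, so [a] is inserted word-finally. /zaavevigomaum/ → zaavevigomauma.

zaavevigomauma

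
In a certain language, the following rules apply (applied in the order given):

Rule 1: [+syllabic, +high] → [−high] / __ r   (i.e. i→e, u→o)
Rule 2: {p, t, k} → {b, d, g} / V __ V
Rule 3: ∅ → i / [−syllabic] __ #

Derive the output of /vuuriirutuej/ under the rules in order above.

Rule 1 (pre-rhotic lowering): /u/ is a high vowel immediately before /r/, so it lowers to [o]. /i/ is a high vowel immediately before /r/, so it lowers to [e]. /vuuriirutuej/ → vuorierutuej.
Rule 2 (intervocalic voicing): /t/ is a voiceless stop between vowels /u/ and /u/, so it voices to [d]. /vuorierutuej/ → vuorieruduej.
Rule 3 (final i-epenthesis): the form ends in the consonant /j/, so [i] is inserted word-finally. /vuorieruduej/ → vuorierudueji.

vuorierudueji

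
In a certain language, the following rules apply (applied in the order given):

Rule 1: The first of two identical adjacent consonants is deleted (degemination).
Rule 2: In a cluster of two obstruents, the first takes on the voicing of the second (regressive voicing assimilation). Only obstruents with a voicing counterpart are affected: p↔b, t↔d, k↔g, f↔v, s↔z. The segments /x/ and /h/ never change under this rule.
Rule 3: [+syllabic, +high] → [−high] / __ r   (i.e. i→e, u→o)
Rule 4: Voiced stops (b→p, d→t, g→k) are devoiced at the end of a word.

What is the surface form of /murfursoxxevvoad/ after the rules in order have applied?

Rule 1 (degemination): /xx/ is a geminate; the first /x/ deletes. /vv/ is a geminate; the first /v/ deletes. /murfursoxxevvoad/ → murfursoxevoad.
Rule 2 (regressive voicing assimilation): no segment meets the environment; /murfursoxevoad/ is unchanged.
Rule 3 (pre-rhotic lowering): /u/ is a high vowel immediately before /r/, so it lowers to [o]. /u/ is a high vowel immediately before /r/, so it lowers to [o]. /murfursoxevoad/ → morforsoxevoad.
Rule 4 (final devoicing): /d/ is a voiced stop in word-final position, so it devoices to [t]. /morforsoxevoad/ → morforsoxevoat.

morforsoxevoat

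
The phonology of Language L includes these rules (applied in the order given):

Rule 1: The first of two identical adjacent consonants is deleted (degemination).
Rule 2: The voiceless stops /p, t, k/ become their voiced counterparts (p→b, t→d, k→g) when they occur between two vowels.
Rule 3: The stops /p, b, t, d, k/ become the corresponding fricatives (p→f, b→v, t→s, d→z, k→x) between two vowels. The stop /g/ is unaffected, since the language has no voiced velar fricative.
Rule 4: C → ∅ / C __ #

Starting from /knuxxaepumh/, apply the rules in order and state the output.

knuxaevum

Rule 1 (degemination): /xx/ is a geminate; the first /x/ deletes. /knuxxaepumh/ → knuxaepumh.
Rule 2 (intervocalic voicing): /p/ is a voiceless stop between vowels /e/ and /u/, so it voices to [b]. /knuxaepumh/ → knuxaebumh.
Rule 3 (intervocalic spirantization): /b/ is a stop between vowels /e/ and /u/, so it spirantizes to the fricative [v]. /knuxaebumh/ → knuxaevumh.
Rule 4 (final cluster simplification): /h/ is the second consonant of a word-final cluster /mh/, so it deletes. /knuxaevumh/ → knuxaevum.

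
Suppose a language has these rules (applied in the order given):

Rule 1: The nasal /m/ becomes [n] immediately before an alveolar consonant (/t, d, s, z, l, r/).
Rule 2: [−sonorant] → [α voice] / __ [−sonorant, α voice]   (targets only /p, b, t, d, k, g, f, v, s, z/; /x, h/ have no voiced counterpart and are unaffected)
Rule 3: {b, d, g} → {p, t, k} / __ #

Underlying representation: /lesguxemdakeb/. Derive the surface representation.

lezguxendakep

Rule 1 (nasal place assimilation): /m/ precedes the alveolar consonant /d/, so it assimilates in place to [n]. /lesguxemdakeb/ → lesguxendakeb.
Rule 2 (regressive voicing assimilation): /s/ precedes the voiced obstruent /g/, so it voices to [z] by assimilation. /lesguxendakeb/ → lezguxendakeb.
Rule 3 (final devoicing): /b/ is a voiced stop in word-final position, so it devoices to [p]. /lezguxendakeb/ → lezguxendakep.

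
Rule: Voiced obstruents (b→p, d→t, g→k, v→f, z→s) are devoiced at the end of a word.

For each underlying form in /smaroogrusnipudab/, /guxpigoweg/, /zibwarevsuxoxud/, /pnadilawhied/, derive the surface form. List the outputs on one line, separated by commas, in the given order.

smaroogrusnipudap, guxpigowek, zibwarevsuxoxut, pnadilawhiet

/smaroogrusnipudab/: /b/ is a voiced obstruent in word-final position, so it devoices to [p]. → [smaroogrusnipudap].
/guxpigoweg/: /g/ is a voiced obstruent in word-final position, so it devoices to [k]. → [guxpigowek].
/zibwarevsuxoxud/: /d/ is a voiced obstruent in word-final position, so it devoices to [t]. → [zibwarevsuxoxut].
/pnadilawhied/: /d/ is a voiced obstruent in word-final position, so it devoices to [t]. → [pnadilawhiet].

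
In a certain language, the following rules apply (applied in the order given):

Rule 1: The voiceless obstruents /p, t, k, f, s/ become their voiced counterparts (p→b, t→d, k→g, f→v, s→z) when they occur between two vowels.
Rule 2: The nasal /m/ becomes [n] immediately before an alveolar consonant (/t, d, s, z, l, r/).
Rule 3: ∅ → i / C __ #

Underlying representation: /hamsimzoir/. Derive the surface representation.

Rule 1 (intervocalic voicing): no segment meets the environment; /hamsimzoir/ is unchanged.
Rule 2 (nasal place assimilation): /m/ precedes the alveolar consonant /s/, so it assimilates in place to [n]. /m/ precedes the alveolar consonant /z/, so it assimilates in place to [n]. /hamsimzoir/ → hansinzoir.
Rule 3 (final i-epenthesis): the form ends in the consonant /r/, so [i] is inserted word-finally. /hansinzoir/ → hansinzoiri.

hansinzoiri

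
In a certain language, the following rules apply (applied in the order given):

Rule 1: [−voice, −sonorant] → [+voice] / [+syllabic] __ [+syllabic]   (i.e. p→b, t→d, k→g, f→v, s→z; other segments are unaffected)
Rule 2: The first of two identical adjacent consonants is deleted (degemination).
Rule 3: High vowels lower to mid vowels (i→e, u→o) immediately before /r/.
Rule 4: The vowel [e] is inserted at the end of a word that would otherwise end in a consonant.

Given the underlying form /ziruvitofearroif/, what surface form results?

zeruvidovearoife

Rule 1 (intervocalic voicing): /t/ is a voiceless obstruent between vowels /i/ and /o/, so it voices to [d]. /f/ is a voiceless obstruent between vowels /o/ and /e/, so it voices to [v]. /ziruvitofearroif/ → ziruvidovearroif.
Rule 2 (degemination): /rr/ is a geminate; the first /r/ deletes. /ziruvidovearroif/ → ziruvidovearoif.
Rule 3 (pre-rhotic lowering): /i/ is a high vowel immediately before /r/, so it lowers to [e]. /ziruvidovearoif/ → zeruvidovearoif.
Rule 4 (final e-epenthesis): the form ends in the consonant /f/, so [e] is inserted word-finally. /zeruvidovearoif/ → zeruvidovearoife.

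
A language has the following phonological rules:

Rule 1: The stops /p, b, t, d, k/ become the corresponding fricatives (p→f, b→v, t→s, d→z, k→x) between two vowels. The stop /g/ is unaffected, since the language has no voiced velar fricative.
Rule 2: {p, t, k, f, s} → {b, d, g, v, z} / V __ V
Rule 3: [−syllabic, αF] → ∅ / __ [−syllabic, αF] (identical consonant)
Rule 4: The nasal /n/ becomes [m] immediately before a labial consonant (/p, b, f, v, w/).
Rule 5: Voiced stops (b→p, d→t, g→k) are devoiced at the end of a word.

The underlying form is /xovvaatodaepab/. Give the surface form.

Rule 1 (intervocalic spirantization): /t/ is a stop between vowels /a/ and /o/, so it spirantizes to the fricative [s]. /d/ is a stop between vowels /o/ and /a/, so it spirantizes to the fricative [z]. /p/ is a stop between vowels /e/ and /a/, so it spirantizes to the fricative [f]. /xovvaatodaepab/ → xovvaasozaefab.
Rule 2 (intervocalic voicing): /s/ is a voiceless obstruent between vowels /a/ and /o/, so it voices to [z]. /f/ is a voiceless obstruent between vowels /e/ and /a/, so it voices to [v]. /xovvaasozaefab/ → xovvaazozaevab.
Rule 3 (degemination): /vv/ is a geminate; the first /v/ deletes. /xovvaazozaevab/ → xovaazozaevab.
Rule 4 (nasal place assimilation): no segment meets the environment; /xovaazozaevab/ is unchanged.
Rule 5 (final devoicing): /b/ is a voiced stop in word-final position, so it devoices to [p]. /xovaazozaevab/ → xovaazozaevap.

xovaazozaevap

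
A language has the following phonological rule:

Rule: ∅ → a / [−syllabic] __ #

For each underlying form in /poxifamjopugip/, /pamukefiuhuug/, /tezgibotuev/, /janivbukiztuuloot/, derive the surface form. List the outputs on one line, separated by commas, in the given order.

/poxifamjopugip/: the form ends in the consonant /p/, so [a] is inserted word-finally. → [poxifamjopugipa].
/pamukefiuhuug/: the form ends in the consonant /g/, so [a] is inserted word-finally. → [pamukefiuhuuga].
/tezgibotuev/: the form ends in the consonant /v/, so [a] is inserted word-finally. → [tezgibotueva].
/janivbukiztuuloot/: the form ends in the consonant /t/, so [a] is inserted word-finally. → [janivbukiztuuloota].

poxifamjopugipa, pamukefiuhuuga, tezgibotueva, janivbukiztuuloota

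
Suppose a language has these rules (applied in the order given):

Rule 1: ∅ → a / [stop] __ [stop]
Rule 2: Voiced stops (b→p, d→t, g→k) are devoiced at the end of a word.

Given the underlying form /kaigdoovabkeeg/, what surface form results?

Rule 1 (stop-cluster a-epenthesis): /g/ and /d/ form a stop–stop cluster, so [a] is inserted between them. /b/ and /k/ form a stop–stop cluster, so [a] is inserted between them. /kaigdoovabkeeg/ → kaigadoovabakeeg.
Rule 2 (final devoicing): /g/ is a voiced stop in word-final position, so it devoices to [k]. /kaigadoovabakeeg/ → kaigadoovabakeek.

kaigadoovabakeek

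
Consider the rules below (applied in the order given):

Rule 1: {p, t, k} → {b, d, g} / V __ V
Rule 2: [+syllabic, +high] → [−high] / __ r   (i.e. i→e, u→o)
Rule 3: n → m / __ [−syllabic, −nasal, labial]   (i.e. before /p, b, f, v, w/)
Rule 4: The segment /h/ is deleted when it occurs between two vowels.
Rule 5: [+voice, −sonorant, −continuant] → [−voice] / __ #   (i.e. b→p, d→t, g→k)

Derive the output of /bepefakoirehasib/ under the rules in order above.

Rule 1 (intervocalic voicing): /p/ is a voiceless stop between vowels /e/ and /e/, so it voices to [b]. /k/ is a voiceless stop between vowels /a/ and /o/, so it voices to [g]. /bepefakoirehasib/ → bebefagoirehasib.
Rule 2 (pre-rhotic lowering): /i/ is a high vowel immediately before /r/, so it lowers to [e]. /bebefagoirehasib/ → bebefagoerehasib.
Rule 3 (nasal place assimilation): no segment meets the environment; /bebefagoerehasib/ is unchanged.
Rule 4 (intervocalic h-deletion): /h/ occurs between vowels /e/ and /a/, so it deletes. /bebefagoerehasib/ → bebefagoereasib.
Rule 5 (final devoicing): /b/ is a voiced stop in word-final position, so it devoices to [p]. /bebefagoereasib/ → bebefagoereasip.

bebefagoereasip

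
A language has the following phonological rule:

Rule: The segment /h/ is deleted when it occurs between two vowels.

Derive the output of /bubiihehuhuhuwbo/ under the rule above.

bubiieuuuwbo

/h/ occurs between vowels /i/ and /e/, so it deletes.
/h/ occurs between vowels /e/ and /u/, so it deletes.
/h/ occurs between vowels /u/ and /u/, so it deletes.
/h/ occurs between vowels /u/ and /u/, so it deletes.
Surface form: [bubiieuuuwbo].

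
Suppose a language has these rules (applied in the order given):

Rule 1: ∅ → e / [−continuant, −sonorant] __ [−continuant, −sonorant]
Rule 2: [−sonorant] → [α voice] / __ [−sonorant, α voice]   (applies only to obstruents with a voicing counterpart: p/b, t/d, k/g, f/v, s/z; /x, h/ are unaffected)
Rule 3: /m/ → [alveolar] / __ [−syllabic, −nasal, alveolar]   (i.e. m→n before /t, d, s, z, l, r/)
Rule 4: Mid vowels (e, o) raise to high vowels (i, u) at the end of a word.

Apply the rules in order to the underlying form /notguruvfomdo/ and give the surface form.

Rule 1 (stop-cluster e-epenthesis): /t/ and /g/ form a stop–stop cluster, so [e] is inserted between them. /notguruvfomdo/ → noteguruvfomdo.
Rule 2 (regressive voicing assimilation): /v/ precedes the voiceless obstruent /f/, so it devoices to [f] by assimilation. /noteguruvfomdo/ → noteguruffomdo.
Rule 3 (nasal place assimilation): /m/ precedes the alveolar consonant /d/, so it assimilates in place to [n]. /noteguruffomdo/ → noteguruffondo.
Rule 4 (final vowel raising): /o/ is a mid vowel in word-final position, so it raises to [u]. /noteguruffondo/ → noteguruffondu.

noteguruffondu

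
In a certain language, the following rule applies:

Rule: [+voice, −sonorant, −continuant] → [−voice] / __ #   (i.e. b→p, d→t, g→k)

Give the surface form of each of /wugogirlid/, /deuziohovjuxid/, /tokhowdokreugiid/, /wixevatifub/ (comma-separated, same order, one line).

wugogirlit, deuziohovjuxit, tokhowdokreugiit, wixevatifup

/wugogirlid/: /d/ is a voiced stop in word-final position, so it devoices to [t]. → [wugogirlit].
/deuziohovjuxid/: /d/ is a voiced stop in word-final position, so it devoices to [t]. → [deuziohovjuxit].
/tokhowdokreugiid/: /d/ is a voiced stop in word-final position, so it devoices to [t]. → [tokhowdokreugiit].
/wixevatifub/: /b/ is a voiced stop in word-final position, so it devoices to [p]. → [wixevatifup].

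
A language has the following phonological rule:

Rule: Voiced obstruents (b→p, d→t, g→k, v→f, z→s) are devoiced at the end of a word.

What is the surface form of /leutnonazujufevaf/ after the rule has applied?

leutnonazujufevaf

No segment of /leutnonazujufevaf/ meets the structural description of the rule, so the form surfaces unchanged.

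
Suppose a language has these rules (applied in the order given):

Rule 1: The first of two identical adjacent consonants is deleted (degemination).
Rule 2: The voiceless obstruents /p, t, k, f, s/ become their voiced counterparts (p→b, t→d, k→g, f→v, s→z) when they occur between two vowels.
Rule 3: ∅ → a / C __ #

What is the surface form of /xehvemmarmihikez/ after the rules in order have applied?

xehvemarmihigeza

Rule 1 (degemination): /mm/ is a geminate; the first /m/ deletes. /xehvemmarmihikez/ → xehvemarmihikez.
Rule 2 (intervocalic voicing): /k/ is a voiceless obstruent between vowels /i/ and /e/, so it voices to [g]. /xehvemarmihikez/ → xehvemarmihigez.
Rule 3 (final a-epenthesis): the form ends in the consonant /z/, so [a] is inserted word-finally. /xehvemarmihigez/ → xehvemarmihigeza.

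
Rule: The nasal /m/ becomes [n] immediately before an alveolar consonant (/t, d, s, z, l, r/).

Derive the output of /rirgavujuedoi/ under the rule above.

rirgavujuedoi

No segment of /rirgavujuedoi/ meets the structural description of the rule, so the form surfaces unchanged.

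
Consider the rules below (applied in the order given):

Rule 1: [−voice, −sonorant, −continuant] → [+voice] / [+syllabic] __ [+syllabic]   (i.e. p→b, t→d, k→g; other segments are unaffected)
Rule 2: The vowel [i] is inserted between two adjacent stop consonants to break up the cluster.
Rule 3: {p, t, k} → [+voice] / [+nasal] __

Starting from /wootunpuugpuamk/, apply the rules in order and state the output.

woodunbuugipuamg

Rule 1 (intervocalic voicing): /t/ is a voiceless stop between vowels /o/ and /u/, so it voices to [d]. /wootunpuugpuamk/ → woodunpuugpuamk.
Rule 2 (stop-cluster i-epenthesis): /g/ and /p/ form a stop–stop cluster, so [i] is inserted between them. /woodunpuugpuamk/ → woodunpuugipuamk.
Rule 3 (post-nasal voicing): /p/ is a voiceless stop immediately after the nasal /n/, so it voices to [b]. /k/ is a voiceless stop immediately after the nasal /m/, so it voices to [g]. /woodunpuugipuamk/ → woodunbuugipuamg.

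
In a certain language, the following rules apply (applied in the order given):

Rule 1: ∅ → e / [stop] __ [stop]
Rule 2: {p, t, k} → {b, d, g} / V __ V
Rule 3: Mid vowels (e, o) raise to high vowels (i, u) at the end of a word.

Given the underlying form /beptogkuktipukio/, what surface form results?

Rule 1 (stop-cluster e-epenthesis): /p/ and /t/ form a stop–stop cluster, so [e] is inserted between them. /g/ and /k/ form a stop–stop cluster, so [e] is inserted between them. /k/ and /t/ form a stop–stop cluster, so [e] is inserted between them. /beptogkuktipukio/ → bepetogekuketipukio.
Rule 2 (intervocalic voicing): /p/ is a voiceless stop between vowels /e/ and /e/, so it voices to [b]. /t/ is a voiceless stop between vowels /e/ and /o/, so it voices to [d]. /k/ is a voiceless stop between vowels /e/ and /u/, so it voices to [g]. /k/ is a voiceless stop between vowels /u/ and /e/, so it voices to [g]. /t/ is a voiceless stop between vowels /e/ and /i/, so it voices to [d]. /p/ is a voiceless stop between vowels /i/ and /u/, so it voices to [b]. /k/ is a voiceless stop between vowels /u/ and /i/, so it voices to [g]. /bepetogekuketipukio/ → bebedogegugedibugio.
Rule 3 (final vowel raising): /o/ is a mid vowel in word-final position, so it raises to [u]. /bebedogegugedibugio/ → bebedogegugedibugiu.

bebedogegugedibugiu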